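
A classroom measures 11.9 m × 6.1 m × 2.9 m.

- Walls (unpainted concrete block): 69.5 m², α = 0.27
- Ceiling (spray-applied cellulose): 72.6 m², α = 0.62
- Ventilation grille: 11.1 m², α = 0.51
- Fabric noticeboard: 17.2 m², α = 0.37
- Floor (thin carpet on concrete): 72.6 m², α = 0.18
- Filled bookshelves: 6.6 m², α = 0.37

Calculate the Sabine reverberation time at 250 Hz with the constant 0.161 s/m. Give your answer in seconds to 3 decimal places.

0.371 s

Summing Sᵢαᵢ: 18.765 + 45.012 + 5.661 + 6.364 + 13.068 + 2.442 → A = 91.312 sabins.
Volume V = 11.9 × 6.1 × 2.9 = 210.511 m³.
T = 0.161 V/A = 0.161·210.511/91.312 = 0.371 s.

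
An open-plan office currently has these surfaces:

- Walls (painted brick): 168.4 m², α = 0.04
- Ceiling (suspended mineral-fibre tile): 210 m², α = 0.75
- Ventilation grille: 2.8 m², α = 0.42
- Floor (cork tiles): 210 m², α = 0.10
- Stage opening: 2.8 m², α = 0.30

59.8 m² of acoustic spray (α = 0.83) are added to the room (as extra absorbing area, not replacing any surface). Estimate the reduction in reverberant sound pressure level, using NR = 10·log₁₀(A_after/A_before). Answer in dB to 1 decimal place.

A_before = Σ Sᵢαᵢ = 168.4·0.04 + 210·0.75 + 2.8·0.42 + 210·0.10 + 2.8·0.30 = 187.252 sabins.
Added absorption = 59.8 × 0.83 = 49.634 sabins.
A_after = 187.252 + 49.634 = 236.886 sabins.
Reduction = 10 log₁₀(A_after/A_before) = 10 log₁₀(1.2651) = 1.0 dB.

1.0 dB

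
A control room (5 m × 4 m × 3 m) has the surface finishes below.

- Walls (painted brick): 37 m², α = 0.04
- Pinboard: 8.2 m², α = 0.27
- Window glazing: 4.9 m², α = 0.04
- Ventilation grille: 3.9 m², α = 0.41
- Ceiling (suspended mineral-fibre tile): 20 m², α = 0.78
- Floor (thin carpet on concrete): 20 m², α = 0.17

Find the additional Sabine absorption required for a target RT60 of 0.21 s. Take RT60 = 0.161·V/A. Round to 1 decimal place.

21.5 sabins

Equivalent absorption area: A₁ = 37×0.04 + 8.2×0.27 + 4.9×0.04 + 3.9×0.41 + 20×0.78 + 20×0.17 = 24.489 m².
V = 60 m³. Required absorption A₂ = 0.161 × 60 / 0.21 = 46.000 sabins.
ΔA = A₂ − A₁ = 46.000 − 24.489 = 21.5 sabins.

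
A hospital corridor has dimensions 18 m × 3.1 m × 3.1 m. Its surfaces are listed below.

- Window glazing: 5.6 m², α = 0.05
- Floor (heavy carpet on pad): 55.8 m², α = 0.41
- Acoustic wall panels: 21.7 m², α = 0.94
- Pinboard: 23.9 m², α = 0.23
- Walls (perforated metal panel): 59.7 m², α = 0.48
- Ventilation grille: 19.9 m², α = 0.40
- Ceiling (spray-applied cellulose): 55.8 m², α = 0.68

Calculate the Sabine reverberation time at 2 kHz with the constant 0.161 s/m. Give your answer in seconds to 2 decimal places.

Equivalent absorption area: A = 5.6*0.05 + 55.8*0.41 + 21.7*0.94 + 23.9*0.23 + 59.7*0.48 + 19.9*0.40 + 55.8*0.68 = 123.613 m².
Room volume: 172.98 m³.
T = 0.161 V/A = 0.161·172.98/123.613 = 0.23 s.

0.23 sec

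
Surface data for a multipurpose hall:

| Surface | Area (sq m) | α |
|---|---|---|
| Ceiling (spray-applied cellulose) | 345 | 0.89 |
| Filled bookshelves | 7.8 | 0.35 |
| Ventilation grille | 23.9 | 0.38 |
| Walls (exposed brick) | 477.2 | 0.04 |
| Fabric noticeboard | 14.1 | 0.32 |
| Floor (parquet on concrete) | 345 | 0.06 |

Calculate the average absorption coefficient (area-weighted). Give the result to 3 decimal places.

0.299

S = Σ Sᵢ = 345 + 7.8 + 23.9 + 477.2 + 14.1 + 345 = 1213.0 sq m.
A = 345*0.89 + 7.8*0.35 + 23.9*0.38 + 477.2*0.04 + 14.1*0.32 + 345*0.06 = 363.162 sabins.
ᾱ = 363.162 / 1213.0 = 0.299.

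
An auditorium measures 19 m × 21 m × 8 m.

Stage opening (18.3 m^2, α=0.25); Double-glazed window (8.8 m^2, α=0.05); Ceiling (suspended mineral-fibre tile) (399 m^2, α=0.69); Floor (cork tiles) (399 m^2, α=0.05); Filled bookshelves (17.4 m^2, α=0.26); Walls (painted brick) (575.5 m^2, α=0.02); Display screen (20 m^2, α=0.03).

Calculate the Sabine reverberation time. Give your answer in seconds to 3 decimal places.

1.622 s

Equivalent absorption area: A = 18.3*0.25 + 8.8*0.05 + 399*0.69 + 399*0.05 + 17.4*0.26 + 575.5*0.02 + 20*0.03 = 316.909 m^2.
Room volume: 3192 m³.
T = 0.161 V/A = 0.161·3192/316.909 = 1.622 s.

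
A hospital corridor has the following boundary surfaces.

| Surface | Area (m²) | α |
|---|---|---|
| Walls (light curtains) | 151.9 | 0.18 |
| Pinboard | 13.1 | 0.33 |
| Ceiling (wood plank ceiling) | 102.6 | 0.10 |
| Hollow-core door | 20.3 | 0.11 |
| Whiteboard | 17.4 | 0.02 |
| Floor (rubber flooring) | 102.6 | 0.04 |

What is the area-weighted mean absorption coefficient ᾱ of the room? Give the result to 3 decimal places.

Total surface area S = 407.9 m².
Σ(Sᵢαᵢ) = 151.9·0.18 + 13.1·0.33 + 102.6·0.10 + 20.3·0.11 + 17.4·0.02 + 102.6·0.04 = 48.610.
ᾱ = 48.610 / 407.9 = 0.119.

0.119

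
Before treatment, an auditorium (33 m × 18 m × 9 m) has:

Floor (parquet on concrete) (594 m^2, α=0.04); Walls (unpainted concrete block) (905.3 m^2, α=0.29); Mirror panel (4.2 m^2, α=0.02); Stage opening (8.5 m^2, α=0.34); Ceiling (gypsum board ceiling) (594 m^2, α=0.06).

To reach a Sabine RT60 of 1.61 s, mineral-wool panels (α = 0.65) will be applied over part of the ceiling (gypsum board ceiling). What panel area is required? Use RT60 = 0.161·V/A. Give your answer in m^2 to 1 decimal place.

355.4

A₁ = Σ Sᵢαᵢ = 594*0.04 + 905.3*0.29 + 4.2*0.02 + 8.5*0.34 + 594*0.06 = 324.911 sabins.
V = 5346 m³. Target absorption A₂ = 0.161 × 5346 / 1.61 = 534.600 sabins.
ΔA needed = 534.600 − 324.911 = 209.689 sabins.
Net gain per m^2: Δα = 0.65 − 0.06 = 0.59.
Area = ΔA/Δα = 209.689/0.59 = 355.4 m^2.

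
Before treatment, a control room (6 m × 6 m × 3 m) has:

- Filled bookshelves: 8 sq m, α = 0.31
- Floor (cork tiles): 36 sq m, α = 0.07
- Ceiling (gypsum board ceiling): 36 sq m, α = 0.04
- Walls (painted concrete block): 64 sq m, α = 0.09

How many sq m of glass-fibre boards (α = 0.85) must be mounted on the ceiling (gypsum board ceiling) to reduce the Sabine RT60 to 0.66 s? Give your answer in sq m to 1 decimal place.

17.5

Equivalent absorption area: A₁ = 8×0.31 + 36×0.07 + 36×0.04 + 64×0.09 = 12.200 sq m.
Required A₂ = 0.161·108/0.66 = 26.345 sabins.
Absorption to add: 26.345 − 12.200 = 14.145 sabins.
Each sq m of panel replacing the ceiling (gypsum board ceiling) adds (0.85 − 0.04) = 0.81 sabins.
Area = ΔA/Δα = 14.145/0.81 = 17.5 sq m.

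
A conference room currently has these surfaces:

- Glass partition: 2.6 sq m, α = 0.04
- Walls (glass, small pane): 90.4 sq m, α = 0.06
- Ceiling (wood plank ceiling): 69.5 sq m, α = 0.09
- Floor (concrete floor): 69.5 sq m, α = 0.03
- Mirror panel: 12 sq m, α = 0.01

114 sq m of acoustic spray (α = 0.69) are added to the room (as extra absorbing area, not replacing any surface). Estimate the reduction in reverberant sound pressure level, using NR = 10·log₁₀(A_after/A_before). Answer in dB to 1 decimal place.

8.2 dB

Summing Sᵢαᵢ: 0.104 + 5.424 + 6.255 + 2.085 + 0.120 → A_before = 13.988 sabins.
Added absorption = 114 × 0.69 = 78.660 sabins.
New total A_after = 92.648 sabins.
Reduction = 10 log₁₀(A_after/A_before) = 10 log₁₀(6.6234) = 8.2 dB.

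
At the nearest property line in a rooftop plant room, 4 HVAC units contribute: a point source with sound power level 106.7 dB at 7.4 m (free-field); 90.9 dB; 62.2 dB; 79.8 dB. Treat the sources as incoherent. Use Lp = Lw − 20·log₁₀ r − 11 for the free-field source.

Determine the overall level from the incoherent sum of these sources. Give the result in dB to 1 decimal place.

Source at 7.4 m: Lp = 106.7 − 20·log₁₀(7.4) − 11 = 78.3 dB.
Σ 10^(Lᵢ/10) = 1.395e+09.
Combined level = 10 log₁₀(1.395e+09) = 91.4 dB.

91.4 dB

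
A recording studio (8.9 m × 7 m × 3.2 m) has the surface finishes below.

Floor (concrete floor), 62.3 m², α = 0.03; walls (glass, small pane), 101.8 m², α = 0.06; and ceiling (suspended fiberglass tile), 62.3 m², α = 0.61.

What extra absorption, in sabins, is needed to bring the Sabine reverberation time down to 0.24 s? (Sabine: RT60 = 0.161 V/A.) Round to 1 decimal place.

87.8 sabins

A₁ = Σ Sᵢαᵢ = 62.3*0.03 + 101.8*0.06 + 62.3*0.61 = 45.980 sabins.
For T = 0.24 s, need A₂ = 0.161·V/T = 0.161·199.36/0.24 = 133.737 sabins.
Shortfall: 133.737 − 45.980 = 87.8 sabins.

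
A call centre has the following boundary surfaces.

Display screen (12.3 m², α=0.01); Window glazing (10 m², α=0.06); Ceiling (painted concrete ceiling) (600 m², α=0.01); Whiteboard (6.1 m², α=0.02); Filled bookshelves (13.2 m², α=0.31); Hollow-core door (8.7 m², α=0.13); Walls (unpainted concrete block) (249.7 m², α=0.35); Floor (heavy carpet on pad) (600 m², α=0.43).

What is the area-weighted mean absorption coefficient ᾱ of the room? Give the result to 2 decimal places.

0.24

S = Σ Sᵢ = 12.3 + 10 + 600 + 6.1 + 13.2 + 8.7 + 249.7 + 600 = 1500.0 m².
Σ(Sᵢαᵢ) = 12.3*0.01 + 10*0.06 + 600*0.01 + 6.1*0.02 + 13.2*0.31 + 8.7*0.13 + 249.7*0.35 + 600*0.43 = 357.463.
ᾱ = 357.463 / 1500.0 = 0.24.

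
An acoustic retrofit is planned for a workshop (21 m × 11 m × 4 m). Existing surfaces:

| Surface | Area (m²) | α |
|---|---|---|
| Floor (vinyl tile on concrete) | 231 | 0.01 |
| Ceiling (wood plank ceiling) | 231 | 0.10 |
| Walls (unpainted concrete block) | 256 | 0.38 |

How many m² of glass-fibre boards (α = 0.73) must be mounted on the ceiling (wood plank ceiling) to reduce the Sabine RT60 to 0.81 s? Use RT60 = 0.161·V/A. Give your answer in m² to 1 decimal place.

96.8

Total absorption A₁ = 231*0.01 + 231*0.10 + 256*0.38
  = 2.310 + 23.100 + 97.280 = 122.690 m² sabins.
V = 924 m³. Target absorption A₂ = 0.161 × 924 / 0.81 = 183.659 sabins.
ΔA needed = 183.659 − 122.690 = 60.969 sabins.
Each m² of panel replacing the ceiling (wood plank ceiling) adds (0.73 − 0.10) = 0.63 sabins.
Area = ΔA/Δα = 60.969/0.63 = 96.8 m².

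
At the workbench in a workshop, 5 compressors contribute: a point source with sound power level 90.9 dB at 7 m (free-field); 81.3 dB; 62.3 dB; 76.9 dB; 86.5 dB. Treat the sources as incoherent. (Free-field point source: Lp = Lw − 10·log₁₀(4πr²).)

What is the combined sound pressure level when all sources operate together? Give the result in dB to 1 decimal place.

Source at 7 m: Lp = 90.9 − 10·log₁₀(4π·7²) = 90.9 − 10·log₁₀(615.752) = 63.0 dB.
Converting to relative power and adding: 10^(63.0/10) + 10^(81.3/10) + 10^(62.3/10) + 10^(76.9/10) + 10^(86.5/10) = 6.343e+08.
Combined level = 10 log₁₀(6.343e+08) = 88.0 dB.

88.0 dB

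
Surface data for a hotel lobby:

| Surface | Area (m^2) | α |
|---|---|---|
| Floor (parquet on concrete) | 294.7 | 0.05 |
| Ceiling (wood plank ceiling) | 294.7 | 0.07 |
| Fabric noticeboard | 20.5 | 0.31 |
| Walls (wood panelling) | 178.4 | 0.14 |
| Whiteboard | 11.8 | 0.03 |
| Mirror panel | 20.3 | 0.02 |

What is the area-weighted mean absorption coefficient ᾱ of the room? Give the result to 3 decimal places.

S = Σ Sᵢ = 294.7 + 294.7 + 20.5 + 178.4 + 11.8 + 20.3 = 820.4 m^2.
A = 294.7·0.05 + 294.7·0.07 + 20.5·0.31 + 178.4·0.14 + 11.8·0.03 + 20.3·0.02 = 67.455 sabins.
ᾱ = 67.455 / 820.4 = 0.082.

0.082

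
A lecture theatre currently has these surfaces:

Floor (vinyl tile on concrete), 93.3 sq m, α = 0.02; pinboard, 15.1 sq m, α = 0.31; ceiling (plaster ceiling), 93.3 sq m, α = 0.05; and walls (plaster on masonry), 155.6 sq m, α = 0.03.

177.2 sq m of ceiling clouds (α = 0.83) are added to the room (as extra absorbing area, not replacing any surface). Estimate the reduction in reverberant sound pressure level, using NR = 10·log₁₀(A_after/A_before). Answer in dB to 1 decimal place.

Total absorption A_before = 93.3·0.02 + 15.1·0.31 + 93.3·0.05 + 155.6·0.03
  = 1.866 + 4.681 + 4.665 + 4.668 = 15.880 sq m sabins.
Treatment contributes 177.2·0.83 = 147.076 sabins.
New total A_after = 162.956 sabins.
NR = 10·log₁₀(162.956/15.880) = 10.1 dB.

10.1 dB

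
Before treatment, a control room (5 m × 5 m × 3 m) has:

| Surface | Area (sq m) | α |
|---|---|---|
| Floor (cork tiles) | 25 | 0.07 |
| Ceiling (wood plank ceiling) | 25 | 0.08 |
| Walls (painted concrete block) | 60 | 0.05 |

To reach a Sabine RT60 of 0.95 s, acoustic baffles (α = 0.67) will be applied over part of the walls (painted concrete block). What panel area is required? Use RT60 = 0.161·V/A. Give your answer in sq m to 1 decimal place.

Equivalent absorption area: A₁ = 25×0.07 + 25×0.08 + 60×0.05 = 6.750 sq m.
Required A₂ = 0.161·75/0.95 = 12.711 sabins.
Absorption to add: 12.711 − 6.750 = 5.961 sabins.
Each sq m of panel replacing the walls (painted concrete block) adds (0.67 − 0.05) = 0.62 sabins.
Area = ΔA/Δα = 5.961/0.62 = 9.6 sq m.

9.6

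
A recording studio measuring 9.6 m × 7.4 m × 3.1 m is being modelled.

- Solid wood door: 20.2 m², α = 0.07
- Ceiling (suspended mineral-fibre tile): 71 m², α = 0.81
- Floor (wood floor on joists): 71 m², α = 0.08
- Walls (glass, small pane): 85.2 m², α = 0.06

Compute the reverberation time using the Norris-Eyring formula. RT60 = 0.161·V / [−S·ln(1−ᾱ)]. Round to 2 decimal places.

Total surface area S = 20.2 + 71 + 71 + 85.2 = 247.4 m².
Σ(Sᵢαᵢ) = 20.2×0.07 + 71×0.81 + 71×0.08 + 85.2×0.06 = 69.716.
Mean coefficient ᾱ = A/S = 0.2818.
−S·ln(1−ᾱ) = −247.4 × ln(1 − 0.2818) = 81.891.
V = 9.6 × 7.4 × 3.1 = 220.224 m³.
T = 0.161·V/[−S·ln(1−ᾱ)] = 0.161·220.224/81.891 = 0.43 s.

0.43 s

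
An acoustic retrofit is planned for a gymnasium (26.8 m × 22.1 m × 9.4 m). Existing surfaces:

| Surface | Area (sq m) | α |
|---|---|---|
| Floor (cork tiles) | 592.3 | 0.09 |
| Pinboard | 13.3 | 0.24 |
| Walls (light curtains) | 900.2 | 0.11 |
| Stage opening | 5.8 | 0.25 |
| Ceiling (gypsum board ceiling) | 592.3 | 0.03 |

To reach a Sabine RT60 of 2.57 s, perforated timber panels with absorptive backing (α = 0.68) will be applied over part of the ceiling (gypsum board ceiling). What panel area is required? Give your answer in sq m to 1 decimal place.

267.7

Summing Sᵢαᵢ: 53.307 + 3.192 + 99.022 + 1.450 + 17.769 → A₁ = 174.740 sabins.
Required A₂ = 0.161·5567.432/2.57 = 348.777 sabins.
ΔA needed = 348.777 − 174.740 = 174.037 sabins.
Each sq m of panel replacing the ceiling (gypsum board ceiling) adds (0.68 − 0.03) = 0.65 sabins.
Area = ΔA/Δα = 174.037/0.65 = 267.7 sq m.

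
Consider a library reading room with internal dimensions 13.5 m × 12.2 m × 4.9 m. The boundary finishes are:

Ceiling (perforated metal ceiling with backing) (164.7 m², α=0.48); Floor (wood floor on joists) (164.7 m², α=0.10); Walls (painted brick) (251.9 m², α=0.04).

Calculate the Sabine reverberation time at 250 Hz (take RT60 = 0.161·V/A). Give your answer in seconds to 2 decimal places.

1.23 seconds

A = Σ Sᵢαᵢ = 164.7×0.48 + 164.7×0.10 + 251.9×0.04 = 105.602 sabins.
V = 13.5·12.2·4.9 = 807.03 m³.
T = 0.161 V/A = 0.161·807.03/105.602 = 1.23 s.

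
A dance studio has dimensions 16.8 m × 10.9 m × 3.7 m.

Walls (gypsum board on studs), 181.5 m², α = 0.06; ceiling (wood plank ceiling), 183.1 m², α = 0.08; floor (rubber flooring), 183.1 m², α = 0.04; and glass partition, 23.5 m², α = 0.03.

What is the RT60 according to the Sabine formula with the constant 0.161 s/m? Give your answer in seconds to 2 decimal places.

3.25 s

Summing Sᵢαᵢ: 10.890 + 14.648 + 7.324 + 0.705 → A = 33.567 sabins.
Volume V = 16.8 × 10.9 × 3.7 = 677.544 m³.
T = 0.161 V/A = 0.161·677.544/33.567 = 3.25 s.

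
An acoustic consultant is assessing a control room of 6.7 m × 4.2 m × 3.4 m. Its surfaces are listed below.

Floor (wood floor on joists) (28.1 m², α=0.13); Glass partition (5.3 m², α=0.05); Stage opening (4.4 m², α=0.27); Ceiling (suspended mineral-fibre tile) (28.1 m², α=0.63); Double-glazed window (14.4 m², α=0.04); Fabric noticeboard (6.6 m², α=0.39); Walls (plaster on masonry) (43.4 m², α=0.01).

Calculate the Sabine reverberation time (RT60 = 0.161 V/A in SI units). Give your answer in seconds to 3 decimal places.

0.584 seconds

Summing Sᵢαᵢ: 3.653 + 0.265 + 1.188 + 17.703 + 0.576 + 2.574 + 0.434 → A = 26.393 sabins.
Room volume: 95.676 m³.
RT60 = 0.161 · V / A = 0.161 × 95.676 / 26.393 = 0.584 s.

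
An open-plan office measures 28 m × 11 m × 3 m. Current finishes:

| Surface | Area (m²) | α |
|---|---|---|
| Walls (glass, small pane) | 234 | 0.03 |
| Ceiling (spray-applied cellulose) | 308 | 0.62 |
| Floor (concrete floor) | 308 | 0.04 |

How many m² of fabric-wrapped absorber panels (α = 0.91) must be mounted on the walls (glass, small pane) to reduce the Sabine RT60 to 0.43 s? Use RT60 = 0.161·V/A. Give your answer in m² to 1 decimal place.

154.2

Equivalent absorption area: A₁ = 234·0.03 + 308·0.62 + 308·0.04 = 210.300 m².
V = 924 m³. Target absorption A₂ = 0.161 × 924 / 0.43 = 345.963 sabins.
ΔA needed = 345.963 − 210.300 = 135.663 sabins.
Net gain per m²: Δα = 0.91 − 0.03 = 0.88.
Panel area = 135.663 / 0.88 = 154.2 m².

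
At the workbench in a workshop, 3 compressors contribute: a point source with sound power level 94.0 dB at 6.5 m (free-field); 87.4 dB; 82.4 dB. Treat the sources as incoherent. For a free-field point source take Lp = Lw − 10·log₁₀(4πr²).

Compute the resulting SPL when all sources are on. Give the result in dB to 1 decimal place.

88.6 dB

Source at 6.5 m: Lp = 94.0 − 10·log₁₀(4π·6.5²) = 94.0 − 10·log₁₀(530.929) = 66.7 dB.
Sum in the linear (power) domain: Σ 10^(Lᵢ/10) = 10^(66.7/10) + 10^(87.4/10) + 10^(82.4/10) = 7.28e+08.
L_total = 10·log₁₀(7.28e+08) = 88.6 dB.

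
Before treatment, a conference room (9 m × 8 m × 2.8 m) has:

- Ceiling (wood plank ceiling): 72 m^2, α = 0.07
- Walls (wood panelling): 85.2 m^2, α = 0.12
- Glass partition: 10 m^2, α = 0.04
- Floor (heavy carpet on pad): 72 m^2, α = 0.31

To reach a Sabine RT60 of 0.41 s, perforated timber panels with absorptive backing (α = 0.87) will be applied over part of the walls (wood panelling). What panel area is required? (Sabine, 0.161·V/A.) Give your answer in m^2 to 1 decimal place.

54.9

Summing Sᵢαᵢ: 5.040 + 10.224 + 0.400 + 22.320 → A₁ = 37.984 sabins.
Required A₂ = 0.161·201.6/0.41 = 79.165 sabins.
Absorption to add: 79.165 − 37.984 = 41.181 sabins.
Net gain per m^2: Δα = 0.87 − 0.12 = 0.75.
Area = ΔA/Δα = 41.181/0.75 = 54.9 m^2.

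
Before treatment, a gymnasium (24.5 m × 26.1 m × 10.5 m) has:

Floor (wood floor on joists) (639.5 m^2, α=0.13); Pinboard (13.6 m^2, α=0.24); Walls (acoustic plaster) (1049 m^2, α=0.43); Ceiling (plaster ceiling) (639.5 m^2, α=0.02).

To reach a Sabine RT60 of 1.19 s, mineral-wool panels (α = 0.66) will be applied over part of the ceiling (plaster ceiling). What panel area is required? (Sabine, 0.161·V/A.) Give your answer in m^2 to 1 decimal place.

559.6

A₁ = Σ Sᵢαᵢ = 639.5×0.13 + 13.6×0.24 + 1049×0.43 + 639.5×0.02 = 550.259 sabins.
Required A₂ = 0.161·6714.225/1.19 = 908.395 sabins.
ΔA needed = 908.395 − 550.259 = 358.136 sabins.
Net gain per m^2: Δα = 0.66 − 0.02 = 0.64.
Panel area = 358.136 / 0.64 = 559.6 m^2.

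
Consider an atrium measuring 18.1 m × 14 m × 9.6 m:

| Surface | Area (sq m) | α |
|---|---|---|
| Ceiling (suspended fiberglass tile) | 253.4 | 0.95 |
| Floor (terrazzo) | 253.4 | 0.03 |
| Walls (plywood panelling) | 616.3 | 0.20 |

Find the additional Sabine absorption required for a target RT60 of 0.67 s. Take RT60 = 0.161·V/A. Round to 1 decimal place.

Summing Sᵢαᵢ: 240.730 + 7.602 + 123.260 → A₁ = 371.592 sabins.
Target A₂ = 0.161·2432.64/0.67 = 584.560 sabins (V = 2432.64 m³).
Shortfall: 584.560 − 371.592 = 213.0 sabins.

213.0 sabins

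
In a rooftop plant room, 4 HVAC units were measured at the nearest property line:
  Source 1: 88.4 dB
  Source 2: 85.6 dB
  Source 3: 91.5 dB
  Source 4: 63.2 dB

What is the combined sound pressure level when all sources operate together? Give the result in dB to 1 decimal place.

93.9 dB

Sum in the linear (power) domain: Σ 10^(Lᵢ/10) = 10^(88.4/10) + 10^(85.6/10) + 10^(91.5/10) + 10^(63.2/10) = 2.47e+09.
L_total = 10·log₁₀(2.47e+09) = 93.9 dB.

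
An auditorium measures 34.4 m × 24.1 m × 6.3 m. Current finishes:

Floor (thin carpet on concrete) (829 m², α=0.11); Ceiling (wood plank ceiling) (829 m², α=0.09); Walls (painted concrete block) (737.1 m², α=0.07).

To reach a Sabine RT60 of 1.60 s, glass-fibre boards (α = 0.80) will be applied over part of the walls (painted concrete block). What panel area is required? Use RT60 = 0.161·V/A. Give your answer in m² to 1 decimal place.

422.1

Equivalent absorption area: A₁ = 829*0.11 + 829*0.09 + 737.1*0.07 = 217.397 m².
Required A₂ = 0.161·5222.952/1.60 = 525.560 sabins.
ΔA needed = 525.560 − 217.397 = 308.163 sabins.
Each m² of panel replacing the walls (painted concrete block) adds (0.80 − 0.07) = 0.73 sabins.
Panel area = 308.163 / 0.73 = 422.1 m².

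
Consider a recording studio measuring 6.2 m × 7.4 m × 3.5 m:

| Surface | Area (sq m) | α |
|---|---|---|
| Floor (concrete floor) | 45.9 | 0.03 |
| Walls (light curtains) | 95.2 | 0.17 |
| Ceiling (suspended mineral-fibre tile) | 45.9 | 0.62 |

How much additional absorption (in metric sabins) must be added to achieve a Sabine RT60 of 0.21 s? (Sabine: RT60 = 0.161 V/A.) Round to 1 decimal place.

Total absorption A₁ = 45.9·0.03 + 95.2·0.17 + 45.9·0.62
  = 1.377 + 16.184 + 28.458 = 46.019 sq m sabins.
For T = 0.21 s, need A₂ = 0.161·V/T = 0.161·160.58/0.21 = 123.111 sabins.
Shortfall: 123.111 − 46.019 = 77.1 sabins.

77.1 sabins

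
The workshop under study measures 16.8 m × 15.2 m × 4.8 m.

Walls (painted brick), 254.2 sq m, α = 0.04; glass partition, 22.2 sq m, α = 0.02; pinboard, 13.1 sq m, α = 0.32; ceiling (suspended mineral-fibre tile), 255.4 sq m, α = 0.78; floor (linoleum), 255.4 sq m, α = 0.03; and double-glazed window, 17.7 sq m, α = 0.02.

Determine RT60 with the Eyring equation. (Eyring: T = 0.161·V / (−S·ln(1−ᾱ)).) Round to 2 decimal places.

0.76 s

S = Σ Sᵢ = 818.0 sq m.
Σ(Sᵢαᵢ) = 254.2×0.04 + 22.2×0.02 + 13.1×0.32 + 255.4×0.78 + 255.4×0.03 + 17.7×0.02 = 222.032.
Mean coefficient ᾱ = A/S = 0.2714.
Eyring denominator: −S ln(1−ᾱ) = 259.004.
V = 16.8 × 15.2 × 4.8 = 1225.728 m³.
RT60 = 0.161 × 1225.728 / 259.004 = 0.76 s.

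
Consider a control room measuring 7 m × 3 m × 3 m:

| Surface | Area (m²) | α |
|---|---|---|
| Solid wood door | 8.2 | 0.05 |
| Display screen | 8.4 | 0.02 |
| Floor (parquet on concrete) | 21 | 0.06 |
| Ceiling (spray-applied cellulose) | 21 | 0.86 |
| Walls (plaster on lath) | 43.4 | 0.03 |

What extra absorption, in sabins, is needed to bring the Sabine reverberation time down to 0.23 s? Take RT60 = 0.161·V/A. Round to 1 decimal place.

22.9 sabins

Summing Sᵢαᵢ: 0.410 + 0.168 + 1.260 + 18.060 + 1.302 → A₁ = 21.200 sabins.
V = 63 m³. Required absorption A₂ = 0.161 × 63 / 0.23 = 44.100 sabins.
Shortfall: 44.100 − 21.200 = 22.9 sabins.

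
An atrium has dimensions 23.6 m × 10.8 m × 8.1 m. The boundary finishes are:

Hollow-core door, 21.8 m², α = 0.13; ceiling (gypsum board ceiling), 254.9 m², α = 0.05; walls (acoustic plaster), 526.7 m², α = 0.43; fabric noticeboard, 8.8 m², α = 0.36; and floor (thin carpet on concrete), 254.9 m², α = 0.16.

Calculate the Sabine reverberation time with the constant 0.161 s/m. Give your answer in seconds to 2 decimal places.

1.16 s

Total absorption A = 21.8×0.13 + 254.9×0.05 + 526.7×0.43 + 8.8×0.36 + 254.9×0.16
  = 2.834 + 12.745 + 226.481 + 3.168 + 40.784 = 286.012 m² sabins.
V = 23.6·10.8·8.1 = 2064.528 m³.
Sabine: RT60 = 0.161 × 2064.528 / 286.012 = 1.16 s.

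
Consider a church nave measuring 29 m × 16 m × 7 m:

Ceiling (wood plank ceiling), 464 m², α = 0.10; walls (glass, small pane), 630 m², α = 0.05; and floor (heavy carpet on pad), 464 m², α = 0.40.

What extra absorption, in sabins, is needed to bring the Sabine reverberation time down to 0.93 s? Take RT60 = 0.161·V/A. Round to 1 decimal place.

298.8 sabins

A₁ = Σ Sᵢαᵢ = 464×0.10 + 630×0.05 + 464×0.40 = 263.500 sabins.
For T = 0.93 s, need A₂ = 0.161·V/T = 0.161·3248/0.93 = 562.288 sabins.
ΔA = A₂ − A₁ = 562.288 − 263.500 = 298.8 sabins.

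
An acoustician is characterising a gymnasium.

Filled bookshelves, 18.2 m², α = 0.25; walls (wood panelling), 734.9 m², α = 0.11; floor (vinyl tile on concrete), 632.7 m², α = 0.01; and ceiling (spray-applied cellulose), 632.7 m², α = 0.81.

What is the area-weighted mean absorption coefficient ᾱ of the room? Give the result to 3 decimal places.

0.299

S = Σ Sᵢ = 18.2 + 734.9 + 632.7 + 632.7 = 2018.5 m².
Σ(Sᵢαᵢ) = 18.2·0.25 + 734.9·0.11 + 632.7·0.01 + 632.7·0.81 = 604.203.
ᾱ = 604.203 / 2018.5 = 0.299.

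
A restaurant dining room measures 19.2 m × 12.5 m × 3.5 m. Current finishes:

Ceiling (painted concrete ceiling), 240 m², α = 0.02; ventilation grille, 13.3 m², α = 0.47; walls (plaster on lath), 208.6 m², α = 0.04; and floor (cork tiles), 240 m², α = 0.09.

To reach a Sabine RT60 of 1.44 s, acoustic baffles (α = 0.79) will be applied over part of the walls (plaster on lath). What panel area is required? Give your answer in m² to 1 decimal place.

70.6

Equivalent absorption area: A₁ = 240*0.02 + 13.3*0.47 + 208.6*0.04 + 240*0.09 = 40.995 m².
V = 840 m³. Target absorption A₂ = 0.161 × 840 / 1.44 = 93.917 sabins.
ΔA needed = 93.917 − 40.995 = 52.922 sabins.
Each m² of panel replacing the walls (plaster on lath) adds (0.79 − 0.04) = 0.75 sabins.
Area = ΔA/Δα = 52.922/0.75 = 70.6 m².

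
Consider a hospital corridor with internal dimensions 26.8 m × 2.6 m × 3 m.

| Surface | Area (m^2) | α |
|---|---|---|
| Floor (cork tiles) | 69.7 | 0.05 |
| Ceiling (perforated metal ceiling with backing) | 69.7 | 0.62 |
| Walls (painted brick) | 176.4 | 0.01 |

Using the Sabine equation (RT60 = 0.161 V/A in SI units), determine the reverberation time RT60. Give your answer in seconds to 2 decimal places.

0.69 s

Total absorption A = 69.7×0.05 + 69.7×0.62 + 176.4×0.01
  = 3.485 + 43.214 + 1.764 = 48.463 m^2 sabins.
Volume V = 26.8 × 2.6 × 3 = 209.04 m³.
Sabine: RT60 = 0.161 × 209.04 / 48.463 = 0.69 s.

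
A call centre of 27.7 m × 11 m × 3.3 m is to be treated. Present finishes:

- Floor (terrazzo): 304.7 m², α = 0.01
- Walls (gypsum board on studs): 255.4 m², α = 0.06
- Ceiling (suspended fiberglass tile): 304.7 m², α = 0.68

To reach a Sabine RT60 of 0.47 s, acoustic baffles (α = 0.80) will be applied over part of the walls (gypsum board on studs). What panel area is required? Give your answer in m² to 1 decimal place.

160.6

Equivalent absorption area: A₁ = 304.7·0.01 + 255.4·0.06 + 304.7·0.68 = 225.567 m².
Required A₂ = 0.161·1005.51/0.47 = 344.441 sabins.
Absorption to add: 344.441 − 225.567 = 118.874 sabins.
Net gain per m²: Δα = 0.80 − 0.06 = 0.74.
Area = ΔA/Δα = 118.874/0.74 = 160.6 m².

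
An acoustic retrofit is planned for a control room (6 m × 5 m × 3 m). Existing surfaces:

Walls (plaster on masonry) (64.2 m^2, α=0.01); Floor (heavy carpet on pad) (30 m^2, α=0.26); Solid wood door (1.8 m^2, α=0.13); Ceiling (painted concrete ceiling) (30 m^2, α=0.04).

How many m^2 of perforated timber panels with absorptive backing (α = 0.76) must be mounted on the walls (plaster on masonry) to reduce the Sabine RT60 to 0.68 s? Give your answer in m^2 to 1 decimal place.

Equivalent absorption area: A₁ = 64.2*0.01 + 30*0.26 + 1.8*0.13 + 30*0.04 = 9.876 m^2.
V = 90 m³. Target absorption A₂ = 0.161 × 90 / 0.68 = 21.309 sabins.
Absorption to add: 21.309 − 9.876 = 11.433 sabins.
Each m^2 of panel replacing the walls (plaster on masonry) adds (0.76 − 0.01) = 0.75 sabins.
Panel area = 11.433 / 0.75 = 15.2 m^2.

15.2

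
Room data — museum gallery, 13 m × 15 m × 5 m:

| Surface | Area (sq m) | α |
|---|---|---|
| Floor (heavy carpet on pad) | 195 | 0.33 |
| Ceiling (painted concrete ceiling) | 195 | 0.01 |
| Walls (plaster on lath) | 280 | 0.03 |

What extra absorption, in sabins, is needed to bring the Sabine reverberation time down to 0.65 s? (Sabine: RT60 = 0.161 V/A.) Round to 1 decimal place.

A₁ = Σ Sᵢαᵢ = 195×0.33 + 195×0.01 + 280×0.03 = 74.700 sabins.
For T = 0.65 s, need A₂ = 0.161·V/T = 0.161·975/0.65 = 241.500 sabins.
Additional absorption ΔA = 241.500 − 74.700 = 166.8 sabins.

166.8 sabins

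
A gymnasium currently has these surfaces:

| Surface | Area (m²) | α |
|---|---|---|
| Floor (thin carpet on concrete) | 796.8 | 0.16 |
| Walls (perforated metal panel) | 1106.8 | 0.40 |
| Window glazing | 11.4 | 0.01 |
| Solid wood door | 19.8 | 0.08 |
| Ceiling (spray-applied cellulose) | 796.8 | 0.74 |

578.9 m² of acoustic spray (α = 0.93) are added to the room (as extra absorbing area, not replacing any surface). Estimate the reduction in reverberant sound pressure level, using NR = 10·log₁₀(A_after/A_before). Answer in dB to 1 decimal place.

1.7 dB

Summing Sᵢαᵢ: 127.488 + 442.720 + 0.114 + 1.584 + 589.632 → A_before = 1161.538 sabins.
Treatment contributes 578.9·0.93 = 538.377 sabins.
A_after = 1161.538 + 538.377 = 1699.915 sabins.
Reduction = 10 log₁₀(A_after/A_before) = 10 log₁₀(1.4635) = 1.7 dB.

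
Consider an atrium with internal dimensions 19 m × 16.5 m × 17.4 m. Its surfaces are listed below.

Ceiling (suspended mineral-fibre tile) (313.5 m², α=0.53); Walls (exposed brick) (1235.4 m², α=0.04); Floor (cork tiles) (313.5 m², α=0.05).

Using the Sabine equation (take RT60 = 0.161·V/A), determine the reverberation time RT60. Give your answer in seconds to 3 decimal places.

3.798 s

A = Σ Sᵢαᵢ = 313.5*0.53 + 1235.4*0.04 + 313.5*0.05 = 231.246 sabins.
Volume V = 19 × 16.5 × 17.4 = 5454.9 m³.
Sabine: RT60 = 0.161 × 5454.9 / 231.246 = 3.798 s.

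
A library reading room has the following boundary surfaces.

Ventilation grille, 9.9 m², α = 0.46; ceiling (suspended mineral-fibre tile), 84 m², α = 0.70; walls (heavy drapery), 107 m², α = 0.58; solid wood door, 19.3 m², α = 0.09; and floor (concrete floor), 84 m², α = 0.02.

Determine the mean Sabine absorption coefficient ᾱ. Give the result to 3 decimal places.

0.424

S = Σ Sᵢ = 9.9 + 84 + 107 + 19.3 + 84 = 304.2 m².
Σ(Sᵢαᵢ) = 9.9×0.46 + 84×0.70 + 107×0.58 + 19.3×0.09 + 84×0.02 = 128.831.
ᾱ = A/S = 0.424.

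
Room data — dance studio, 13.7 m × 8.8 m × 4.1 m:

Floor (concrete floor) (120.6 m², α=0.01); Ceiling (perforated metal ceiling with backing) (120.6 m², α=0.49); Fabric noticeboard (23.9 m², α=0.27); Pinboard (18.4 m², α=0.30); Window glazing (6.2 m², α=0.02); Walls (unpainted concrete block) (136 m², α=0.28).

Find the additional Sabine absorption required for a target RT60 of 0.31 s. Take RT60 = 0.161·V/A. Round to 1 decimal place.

Summing Sᵢαᵢ: 1.206 + 59.094 + 6.453 + 5.520 + 0.124 + 38.080 → A₁ = 110.477 sabins.
Target A₂ = 0.161·494.296/0.31 = 256.715 sabins (V = 494.296 m³).
Shortfall: 256.715 − 110.477 = 146.2 sabins.

146.2 sabins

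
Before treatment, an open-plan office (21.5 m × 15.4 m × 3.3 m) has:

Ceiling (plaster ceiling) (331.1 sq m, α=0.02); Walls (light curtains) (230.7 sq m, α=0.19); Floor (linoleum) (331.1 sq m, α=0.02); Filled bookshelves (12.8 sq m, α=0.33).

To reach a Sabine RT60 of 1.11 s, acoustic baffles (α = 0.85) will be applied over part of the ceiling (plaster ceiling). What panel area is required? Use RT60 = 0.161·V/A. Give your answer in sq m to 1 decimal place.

Total absorption A₁ = 331.1×0.02 + 230.7×0.19 + 331.1×0.02 + 12.8×0.33
  = 6.622 + 43.833 + 6.622 + 4.224 = 61.301 sq m sabins.
V = 1092.63 m³. Target absorption A₂ = 0.161 × 1092.63 / 1.11 = 158.481 sabins.
Absorption to add: 158.481 − 61.301 = 97.180 sabins.
Each sq m of panel replacing the ceiling (plaster ceiling) adds (0.85 − 0.02) = 0.83 sabins.
Panel area = 97.180 / 0.83 = 117.1 sq m.

117.1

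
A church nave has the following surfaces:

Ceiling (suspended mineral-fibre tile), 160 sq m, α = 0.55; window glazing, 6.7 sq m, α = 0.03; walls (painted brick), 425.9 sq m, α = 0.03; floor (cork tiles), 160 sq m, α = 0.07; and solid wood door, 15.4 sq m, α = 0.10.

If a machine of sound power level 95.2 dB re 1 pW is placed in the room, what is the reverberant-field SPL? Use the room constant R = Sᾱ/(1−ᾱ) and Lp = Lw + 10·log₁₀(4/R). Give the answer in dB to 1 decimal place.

Σ(Sᵢαᵢ) = 160×0.55 + 6.7×0.03 + 425.9×0.03 + 160×0.07 + 15.4×0.10 = 113.718; total area S = 768.0 sq m.
ᾱ = 0.1481, so room constant R = A/(1−ᾱ) = 133.487 sq m.
Lp = Lw + 10 log₁₀(4/R) = 95.2 -15.23 = 80.0 dB.

80.0 dB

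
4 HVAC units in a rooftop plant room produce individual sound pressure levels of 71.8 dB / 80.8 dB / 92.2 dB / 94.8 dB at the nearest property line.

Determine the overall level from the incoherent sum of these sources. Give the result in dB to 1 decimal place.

96.8 dB

Σ 10^(Lᵢ/10) = 4.815e+09.
Combined level = 10 log₁₀(4.815e+09) = 96.8 dB.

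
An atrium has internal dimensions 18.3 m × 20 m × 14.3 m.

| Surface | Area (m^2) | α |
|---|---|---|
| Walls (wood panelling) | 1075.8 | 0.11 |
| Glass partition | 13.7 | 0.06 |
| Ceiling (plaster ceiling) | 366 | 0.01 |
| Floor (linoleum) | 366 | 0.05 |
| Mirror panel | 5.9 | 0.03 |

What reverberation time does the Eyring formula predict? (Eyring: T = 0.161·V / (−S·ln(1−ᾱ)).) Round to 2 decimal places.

5.73 s

S = Σ Sᵢ = 1827.4 m^2.
Σ(Sᵢαᵢ) = 1075.8·0.11 + 13.7·0.06 + 366·0.01 + 366·0.05 + 5.9·0.03 = 141.297.
Mean coefficient ᾱ = A/S = 0.0773.
−S·ln(1−ᾱ) = −1827.4 × ln(1 − 0.0773) = 147.016.
V = 18.3 × 20 × 14.3 = 5233.8 m³.
T = 0.161·V/[−S·ln(1−ᾱ)] = 0.161·5233.8/147.016 = 5.73 s.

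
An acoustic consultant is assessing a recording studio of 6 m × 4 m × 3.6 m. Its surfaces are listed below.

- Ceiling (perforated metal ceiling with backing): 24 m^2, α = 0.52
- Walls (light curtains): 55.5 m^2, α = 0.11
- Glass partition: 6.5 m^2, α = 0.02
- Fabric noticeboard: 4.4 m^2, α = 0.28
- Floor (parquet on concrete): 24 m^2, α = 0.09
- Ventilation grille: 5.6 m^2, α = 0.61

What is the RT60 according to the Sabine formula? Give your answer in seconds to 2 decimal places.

0.55 s

A = Σ Sᵢαᵢ = 24·0.52 + 55.5·0.11 + 6.5·0.02 + 4.4·0.28 + 24·0.09 + 5.6·0.61 = 25.523 sabins.
Room volume: 86.4 m³.
Sabine: RT60 = 0.161 × 86.4 / 25.523 = 0.55 s.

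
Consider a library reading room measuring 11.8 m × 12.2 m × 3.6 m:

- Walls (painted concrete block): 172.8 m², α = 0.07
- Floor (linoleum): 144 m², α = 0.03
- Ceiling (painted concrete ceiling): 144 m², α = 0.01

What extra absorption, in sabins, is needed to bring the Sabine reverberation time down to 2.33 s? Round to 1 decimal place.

Equivalent absorption area: A₁ = 172.8×0.07 + 144×0.03 + 144×0.01 = 17.856 m².
For T = 2.33 s, need A₂ = 0.161·V/T = 0.161·518.256/2.33 = 35.811 sabins.
Additional absorption ΔA = 35.811 − 17.856 = 18.0 sabins.

18.0 sabins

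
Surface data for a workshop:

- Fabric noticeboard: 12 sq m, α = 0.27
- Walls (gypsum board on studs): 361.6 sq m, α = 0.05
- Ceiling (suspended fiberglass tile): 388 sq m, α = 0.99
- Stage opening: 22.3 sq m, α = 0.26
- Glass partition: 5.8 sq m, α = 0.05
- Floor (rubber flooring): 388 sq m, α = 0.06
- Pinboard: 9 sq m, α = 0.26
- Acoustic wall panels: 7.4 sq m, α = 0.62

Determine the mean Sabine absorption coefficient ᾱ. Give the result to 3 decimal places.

0.370

Total surface area S = 1194.1 sq m.
A = 12*0.27 + 361.6*0.05 + 388*0.99 + 22.3*0.26 + 5.8*0.05 + 388*0.06 + 9*0.26 + 7.4*0.62 = 441.736 sabins.
ᾱ = 441.736 / 1194.1 = 0.370.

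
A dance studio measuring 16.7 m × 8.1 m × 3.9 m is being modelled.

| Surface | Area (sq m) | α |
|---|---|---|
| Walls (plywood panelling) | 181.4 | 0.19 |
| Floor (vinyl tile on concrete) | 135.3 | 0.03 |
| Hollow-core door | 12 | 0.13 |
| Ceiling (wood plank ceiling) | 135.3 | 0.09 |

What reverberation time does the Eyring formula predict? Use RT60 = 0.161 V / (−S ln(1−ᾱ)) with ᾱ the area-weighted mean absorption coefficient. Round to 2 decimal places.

S = Σ Sᵢ = 464.0 sq m.
Absorption A = 181.4·0.19 + 135.3·0.03 + 12·0.13 + 135.3·0.09 = 52.262 sabins.
ᾱ = 52.262 / 464.0 = 0.1126.
Eyring denominator: −S ln(1−ᾱ) = 55.429.
V = 16.7 × 8.1 × 3.9 = 527.553 m³.
T = 0.161·V/[−S·ln(1−ᾱ)] = 0.161·527.553/55.429 = 1.53 s.

1.53 seconds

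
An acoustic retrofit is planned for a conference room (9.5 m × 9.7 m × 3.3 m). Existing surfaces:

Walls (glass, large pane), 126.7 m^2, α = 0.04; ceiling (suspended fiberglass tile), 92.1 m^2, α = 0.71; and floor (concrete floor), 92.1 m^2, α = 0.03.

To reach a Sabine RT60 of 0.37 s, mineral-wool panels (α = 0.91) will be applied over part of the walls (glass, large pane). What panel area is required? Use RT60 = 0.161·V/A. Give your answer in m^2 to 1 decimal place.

Total absorption A₁ = 126.7*0.04 + 92.1*0.71 + 92.1*0.03
  = 5.068 + 65.391 + 2.763 = 73.222 m^2 sabins.
V = 304.095 m³. Target absorption A₂ = 0.161 × 304.095 / 0.37 = 132.322 sabins.
ΔA needed = 132.322 − 73.222 = 59.100 sabins.
Net gain per m^2: Δα = 0.91 − 0.04 = 0.87.
Panel area = 59.100 / 0.87 = 67.9 m^2.

67.9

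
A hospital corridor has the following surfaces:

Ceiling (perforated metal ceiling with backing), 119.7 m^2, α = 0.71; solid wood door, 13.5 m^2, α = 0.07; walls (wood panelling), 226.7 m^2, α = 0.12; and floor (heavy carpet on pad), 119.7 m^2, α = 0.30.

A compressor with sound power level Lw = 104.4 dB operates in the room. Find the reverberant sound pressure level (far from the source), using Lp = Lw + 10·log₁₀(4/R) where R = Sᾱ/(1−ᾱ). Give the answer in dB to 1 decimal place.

87.1 dB

Σ(Sᵢαᵢ) = 119.7×0.71 + 13.5×0.07 + 226.7×0.12 + 119.7×0.30 = 149.046; total area S = 479.6 m^2.
ᾱ = 149.046/479.6 = 0.3108; R = Sᾱ/(1−ᾱ) = 149.046/(1−0.3108) = 216.259 m^2.
Lp = 104.4 + 10·log₁₀(4/216.259) = 104.4 + (-17.33) = 87.1 dB.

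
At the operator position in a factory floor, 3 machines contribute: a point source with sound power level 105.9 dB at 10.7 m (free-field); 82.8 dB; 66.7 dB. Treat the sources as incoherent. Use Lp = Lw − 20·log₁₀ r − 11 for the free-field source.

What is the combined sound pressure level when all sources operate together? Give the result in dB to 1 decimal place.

Source at 10.7 m: Lp = 105.9 − 20·log₁₀(10.7) − 11 = 74.3 dB.
Converting to relative power and adding: 10^(74.3/10) + 10^(82.8/10) + 10^(66.7/10) = 2.221e+08.
L_total = 10·log₁₀(2.221e+08) = 83.5 dB.

83.5 dB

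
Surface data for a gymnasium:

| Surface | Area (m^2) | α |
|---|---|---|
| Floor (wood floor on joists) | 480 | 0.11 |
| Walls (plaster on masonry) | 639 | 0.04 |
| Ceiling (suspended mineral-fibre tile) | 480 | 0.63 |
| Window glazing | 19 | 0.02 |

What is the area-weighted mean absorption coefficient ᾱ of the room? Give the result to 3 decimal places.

S = Σ Sᵢ = 480 + 639 + 480 + 19 = 1618.0 m^2.
A = 480*0.11 + 639*0.04 + 480*0.63 + 19*0.02 = 381.140 sabins.
ᾱ = 381.140 / 1618.0 = 0.236.

0.236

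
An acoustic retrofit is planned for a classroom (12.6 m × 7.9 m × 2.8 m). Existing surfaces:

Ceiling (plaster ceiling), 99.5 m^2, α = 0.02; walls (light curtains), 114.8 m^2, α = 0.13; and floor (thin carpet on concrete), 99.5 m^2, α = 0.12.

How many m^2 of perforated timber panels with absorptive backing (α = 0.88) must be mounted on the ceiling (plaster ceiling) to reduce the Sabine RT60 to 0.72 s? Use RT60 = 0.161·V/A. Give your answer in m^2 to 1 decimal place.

A₁ = Σ Sᵢαᵢ = 99.5·0.02 + 114.8·0.13 + 99.5·0.12 = 28.854 sabins.
V = 278.712 m³. Target absorption A₂ = 0.161 × 278.712 / 0.72 = 62.323 sabins.
ΔA needed = 62.323 − 28.854 = 33.469 sabins.
Net gain per m^2: Δα = 0.88 − 0.02 = 0.86.
Panel area = 33.469 / 0.86 = 38.9 m^2.

38.9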